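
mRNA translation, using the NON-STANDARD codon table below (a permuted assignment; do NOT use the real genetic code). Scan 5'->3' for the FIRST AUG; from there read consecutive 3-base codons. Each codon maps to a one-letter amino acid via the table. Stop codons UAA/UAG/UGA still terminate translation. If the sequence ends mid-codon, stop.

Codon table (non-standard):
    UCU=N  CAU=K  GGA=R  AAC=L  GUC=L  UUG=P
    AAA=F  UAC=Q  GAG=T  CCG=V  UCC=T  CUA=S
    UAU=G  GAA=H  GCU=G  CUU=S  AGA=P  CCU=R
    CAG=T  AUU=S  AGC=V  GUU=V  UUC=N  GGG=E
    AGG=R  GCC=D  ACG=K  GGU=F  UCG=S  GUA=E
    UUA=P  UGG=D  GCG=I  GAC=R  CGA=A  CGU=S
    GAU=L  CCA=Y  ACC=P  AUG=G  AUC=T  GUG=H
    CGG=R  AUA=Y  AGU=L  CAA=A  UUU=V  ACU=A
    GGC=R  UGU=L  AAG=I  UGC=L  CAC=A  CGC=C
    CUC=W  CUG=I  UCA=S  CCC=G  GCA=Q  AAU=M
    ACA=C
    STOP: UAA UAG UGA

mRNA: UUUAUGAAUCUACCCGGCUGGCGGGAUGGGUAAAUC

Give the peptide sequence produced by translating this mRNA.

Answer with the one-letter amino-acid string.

start AUG at pos 3
pos 3: AUG -> G; peptide=G
pos 6: AAU -> M; peptide=GM
pos 9: CUA -> S; peptide=GMS
pos 12: CCC -> G; peptide=GMSG
pos 15: GGC -> R; peptide=GMSGR
pos 18: UGG -> D; peptide=GMSGRD
pos 21: CGG -> R; peptide=GMSGRDR
pos 24: GAU -> L; peptide=GMSGRDRL
pos 27: GGG -> E; peptide=GMSGRDRLE
pos 30: UAA -> STOP

Answer: GMSGRDRLE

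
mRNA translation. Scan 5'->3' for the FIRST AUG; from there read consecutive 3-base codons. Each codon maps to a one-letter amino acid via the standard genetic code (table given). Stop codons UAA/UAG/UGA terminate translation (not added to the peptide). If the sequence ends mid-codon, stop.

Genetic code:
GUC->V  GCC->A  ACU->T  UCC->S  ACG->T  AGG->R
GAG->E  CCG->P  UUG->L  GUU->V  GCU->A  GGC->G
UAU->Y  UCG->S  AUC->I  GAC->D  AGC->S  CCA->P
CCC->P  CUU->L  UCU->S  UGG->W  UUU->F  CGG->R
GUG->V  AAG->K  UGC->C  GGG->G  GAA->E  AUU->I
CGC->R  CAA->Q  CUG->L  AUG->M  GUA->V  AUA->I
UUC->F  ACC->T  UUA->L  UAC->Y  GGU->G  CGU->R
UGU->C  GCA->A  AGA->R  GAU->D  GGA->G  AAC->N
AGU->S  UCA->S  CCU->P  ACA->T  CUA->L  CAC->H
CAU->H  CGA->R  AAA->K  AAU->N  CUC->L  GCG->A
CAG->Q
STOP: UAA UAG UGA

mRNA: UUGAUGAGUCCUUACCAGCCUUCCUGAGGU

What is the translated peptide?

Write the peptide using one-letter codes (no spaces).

start AUG at pos 3
pos 3: AUG -> M; peptide=M
pos 6: AGU -> S; peptide=MS
pos 9: CCU -> P; peptide=MSP
pos 12: UAC -> Y; peptide=MSPY
pos 15: CAG -> Q; peptide=MSPYQ
pos 18: CCU -> P; peptide=MSPYQP
pos 21: UCC -> S; peptide=MSPYQPS
pos 24: UGA -> STOP

Answer: MSPYQPS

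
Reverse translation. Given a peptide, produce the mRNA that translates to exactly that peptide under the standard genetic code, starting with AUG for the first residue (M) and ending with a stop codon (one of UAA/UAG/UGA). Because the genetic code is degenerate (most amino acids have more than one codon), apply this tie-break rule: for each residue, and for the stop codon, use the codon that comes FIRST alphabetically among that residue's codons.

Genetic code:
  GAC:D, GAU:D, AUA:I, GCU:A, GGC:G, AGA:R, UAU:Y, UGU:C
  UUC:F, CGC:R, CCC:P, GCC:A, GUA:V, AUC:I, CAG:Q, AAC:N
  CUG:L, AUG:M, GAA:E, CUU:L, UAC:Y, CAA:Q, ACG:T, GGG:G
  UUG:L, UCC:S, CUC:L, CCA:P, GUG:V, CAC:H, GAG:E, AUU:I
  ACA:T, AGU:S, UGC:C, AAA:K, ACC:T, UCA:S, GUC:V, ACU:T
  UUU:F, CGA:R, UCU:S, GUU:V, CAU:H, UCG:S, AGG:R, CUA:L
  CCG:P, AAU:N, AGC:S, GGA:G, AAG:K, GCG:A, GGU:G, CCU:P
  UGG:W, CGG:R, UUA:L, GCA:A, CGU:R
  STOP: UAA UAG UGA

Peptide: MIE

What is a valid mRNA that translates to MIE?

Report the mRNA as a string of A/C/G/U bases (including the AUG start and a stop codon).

Answer: mRNA: AUGAUAGAAUAA

Derivation:
residue 1: M -> AUG (start codon)
residue 2: I codons sorted = AUA,AUC,AUU -> pick first = AUA
residue 3: E codons sorted = GAA,GAG -> pick first = GAA
terminator: stop codons sorted = UAA,UAG,UGA -> pick first = UAA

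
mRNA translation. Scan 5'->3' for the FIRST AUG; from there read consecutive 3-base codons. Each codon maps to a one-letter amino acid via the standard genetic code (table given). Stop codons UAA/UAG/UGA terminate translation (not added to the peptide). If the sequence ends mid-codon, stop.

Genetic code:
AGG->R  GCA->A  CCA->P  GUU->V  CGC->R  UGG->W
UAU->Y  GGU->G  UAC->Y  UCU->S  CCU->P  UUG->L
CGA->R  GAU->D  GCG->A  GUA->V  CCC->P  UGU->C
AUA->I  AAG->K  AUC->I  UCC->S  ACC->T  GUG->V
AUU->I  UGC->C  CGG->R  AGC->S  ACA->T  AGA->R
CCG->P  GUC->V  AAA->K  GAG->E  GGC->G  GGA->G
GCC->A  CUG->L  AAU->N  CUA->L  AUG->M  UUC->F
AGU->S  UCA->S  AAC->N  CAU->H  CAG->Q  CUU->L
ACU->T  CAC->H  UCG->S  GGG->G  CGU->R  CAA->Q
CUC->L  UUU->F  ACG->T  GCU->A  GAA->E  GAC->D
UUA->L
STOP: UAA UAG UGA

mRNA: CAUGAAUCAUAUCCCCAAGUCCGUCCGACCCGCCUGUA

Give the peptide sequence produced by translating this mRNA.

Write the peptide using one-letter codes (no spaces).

start AUG at pos 1
pos 1: AUG -> M; peptide=M
pos 4: AAU -> N; peptide=MN
pos 7: CAU -> H; peptide=MNH
pos 10: AUC -> I; peptide=MNHI
pos 13: CCC -> P; peptide=MNHIP
pos 16: AAG -> K; peptide=MNHIPK
pos 19: UCC -> S; peptide=MNHIPKS
pos 22: GUC -> V; peptide=MNHIPKSV
pos 25: CGA -> R; peptide=MNHIPKSVR
pos 28: CCC -> P; peptide=MNHIPKSVRP
pos 31: GCC -> A; peptide=MNHIPKSVRPA
pos 34: UGU -> C; peptide=MNHIPKSVRPAC
pos 37: only 1 nt remain (<3), stop (end of mRNA)

Answer: MNHIPKSVRPAC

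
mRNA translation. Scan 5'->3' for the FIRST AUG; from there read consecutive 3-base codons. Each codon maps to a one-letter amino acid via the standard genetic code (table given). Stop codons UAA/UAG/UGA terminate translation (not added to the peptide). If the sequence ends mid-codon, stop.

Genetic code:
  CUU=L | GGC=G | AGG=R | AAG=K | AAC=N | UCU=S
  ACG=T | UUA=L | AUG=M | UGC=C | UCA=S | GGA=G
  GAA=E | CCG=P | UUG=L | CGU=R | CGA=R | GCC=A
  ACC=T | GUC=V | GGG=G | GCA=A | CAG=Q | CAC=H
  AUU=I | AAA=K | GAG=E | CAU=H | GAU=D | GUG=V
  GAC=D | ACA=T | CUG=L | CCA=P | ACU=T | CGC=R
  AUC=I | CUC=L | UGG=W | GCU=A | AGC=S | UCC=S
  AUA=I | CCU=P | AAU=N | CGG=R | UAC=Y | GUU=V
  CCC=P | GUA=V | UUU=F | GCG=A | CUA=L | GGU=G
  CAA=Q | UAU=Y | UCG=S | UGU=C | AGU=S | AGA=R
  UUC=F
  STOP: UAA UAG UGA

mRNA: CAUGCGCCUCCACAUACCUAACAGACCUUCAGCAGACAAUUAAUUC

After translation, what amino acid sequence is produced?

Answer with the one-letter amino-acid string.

Answer: MRLHIPNRPSADN

Derivation:
start AUG at pos 1
pos 1: AUG -> M; peptide=M
pos 4: CGC -> R; peptide=MR
pos 7: CUC -> L; peptide=MRL
pos 10: CAC -> H; peptide=MRLH
pos 13: AUA -> I; peptide=MRLHI
pos 16: CCU -> P; peptide=MRLHIP
pos 19: AAC -> N; peptide=MRLHIPN
pos 22: AGA -> R; peptide=MRLHIPNR
pos 25: CCU -> P; peptide=MRLHIPNRP
pos 28: UCA -> S; peptide=MRLHIPNRPS
pos 31: GCA -> A; peptide=MRLHIPNRPSA
pos 34: GAC -> D; peptide=MRLHIPNRPSAD
pos 37: AAU -> N; peptide=MRLHIPNRPSADN
pos 40: UAA -> STOP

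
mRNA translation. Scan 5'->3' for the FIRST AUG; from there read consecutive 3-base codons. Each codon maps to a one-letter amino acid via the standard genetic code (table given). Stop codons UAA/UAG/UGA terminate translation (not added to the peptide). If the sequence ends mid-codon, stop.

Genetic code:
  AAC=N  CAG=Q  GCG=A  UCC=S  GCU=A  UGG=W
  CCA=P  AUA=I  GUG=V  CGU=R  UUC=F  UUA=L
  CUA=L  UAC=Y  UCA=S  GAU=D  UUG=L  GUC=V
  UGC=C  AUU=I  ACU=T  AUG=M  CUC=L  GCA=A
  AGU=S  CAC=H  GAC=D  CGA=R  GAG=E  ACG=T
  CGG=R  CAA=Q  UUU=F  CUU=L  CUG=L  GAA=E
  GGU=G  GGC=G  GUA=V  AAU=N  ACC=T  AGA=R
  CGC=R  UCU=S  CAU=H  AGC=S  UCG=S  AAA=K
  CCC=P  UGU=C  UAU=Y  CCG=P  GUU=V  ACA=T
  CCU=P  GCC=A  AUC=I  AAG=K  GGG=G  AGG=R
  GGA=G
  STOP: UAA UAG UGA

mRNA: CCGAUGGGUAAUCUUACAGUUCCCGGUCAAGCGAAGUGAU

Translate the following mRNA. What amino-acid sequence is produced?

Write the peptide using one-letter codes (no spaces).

Answer: MGNLTVPGQAK

Derivation:
start AUG at pos 3
pos 3: AUG -> M; peptide=M
pos 6: GGU -> G; peptide=MG
pos 9: AAU -> N; peptide=MGN
pos 12: CUU -> L; peptide=MGNL
pos 15: ACA -> T; peptide=MGNLT
pos 18: GUU -> V; peptide=MGNLTV
pos 21: CCC -> P; peptide=MGNLTVP
pos 24: GGU -> G; peptide=MGNLTVPG
pos 27: CAA -> Q; peptide=MGNLTVPGQ
pos 30: GCG -> A; peptide=MGNLTVPGQA
pos 33: AAG -> K; peptide=MGNLTVPGQAK
pos 36: UGA -> STOP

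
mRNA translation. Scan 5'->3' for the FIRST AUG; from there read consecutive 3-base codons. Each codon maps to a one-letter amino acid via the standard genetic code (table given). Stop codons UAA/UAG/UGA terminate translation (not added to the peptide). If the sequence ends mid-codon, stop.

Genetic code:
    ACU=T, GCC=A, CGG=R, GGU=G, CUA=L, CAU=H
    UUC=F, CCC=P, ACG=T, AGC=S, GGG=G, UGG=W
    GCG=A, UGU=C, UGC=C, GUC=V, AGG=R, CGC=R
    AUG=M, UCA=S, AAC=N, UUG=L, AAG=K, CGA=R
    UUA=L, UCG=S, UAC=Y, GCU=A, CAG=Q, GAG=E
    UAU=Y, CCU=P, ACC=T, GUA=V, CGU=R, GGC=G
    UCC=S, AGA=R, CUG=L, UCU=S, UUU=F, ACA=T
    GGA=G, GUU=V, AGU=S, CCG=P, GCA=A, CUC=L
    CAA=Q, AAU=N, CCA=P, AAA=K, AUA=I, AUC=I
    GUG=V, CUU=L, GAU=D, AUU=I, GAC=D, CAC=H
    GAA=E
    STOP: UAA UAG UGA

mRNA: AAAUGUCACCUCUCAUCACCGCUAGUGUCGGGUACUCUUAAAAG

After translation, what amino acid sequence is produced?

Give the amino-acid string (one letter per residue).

start AUG at pos 2
pos 2: AUG -> M; peptide=M
pos 5: UCA -> S; peptide=MS
pos 8: CCU -> P; peptide=MSP
pos 11: CUC -> L; peptide=MSPL
pos 14: AUC -> I; peptide=MSPLI
pos 17: ACC -> T; peptide=MSPLIT
pos 20: GCU -> A; peptide=MSPLITA
pos 23: AGU -> S; peptide=MSPLITAS
pos 26: GUC -> V; peptide=MSPLITASV
pos 29: GGG -> G; peptide=MSPLITASVG
pos 32: UAC -> Y; peptide=MSPLITASVGY
pos 35: UCU -> S; peptide=MSPLITASVGYS
pos 38: UAA -> STOP

Answer: MSPLITASVGYS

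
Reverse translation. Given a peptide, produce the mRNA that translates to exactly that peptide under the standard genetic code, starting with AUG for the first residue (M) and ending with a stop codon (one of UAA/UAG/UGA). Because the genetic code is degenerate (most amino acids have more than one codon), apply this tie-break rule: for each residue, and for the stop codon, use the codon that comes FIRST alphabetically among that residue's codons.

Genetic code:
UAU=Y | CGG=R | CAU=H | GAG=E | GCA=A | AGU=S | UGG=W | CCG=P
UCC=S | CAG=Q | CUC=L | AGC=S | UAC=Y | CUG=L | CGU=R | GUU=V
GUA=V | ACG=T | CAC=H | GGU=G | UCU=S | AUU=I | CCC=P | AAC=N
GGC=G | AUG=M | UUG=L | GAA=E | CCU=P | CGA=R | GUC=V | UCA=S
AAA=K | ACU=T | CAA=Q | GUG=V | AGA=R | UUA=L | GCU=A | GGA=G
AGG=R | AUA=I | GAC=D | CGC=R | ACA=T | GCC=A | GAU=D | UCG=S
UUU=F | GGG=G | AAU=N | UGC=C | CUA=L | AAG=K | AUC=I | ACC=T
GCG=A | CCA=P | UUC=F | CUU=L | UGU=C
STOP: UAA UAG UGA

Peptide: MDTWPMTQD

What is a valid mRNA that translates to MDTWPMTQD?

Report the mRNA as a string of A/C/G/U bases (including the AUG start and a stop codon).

Answer: mRNA: AUGGACACAUGGCCAAUGACACAAGACUAA

Derivation:
residue 1: M -> AUG (start codon)
residue 2: D codons sorted = GAC,GAU -> pick first = GAC
residue 3: T codons sorted = ACA,ACC,ACG,ACU -> pick first = ACA
residue 4: W -> UGG (only codon)
residue 5: P codons sorted = CCA,CCC,CCG,CCU -> pick first = CCA
residue 6: M -> AUG (only codon)
residue 7: T codons sorted = ACA,ACC,ACG,ACU -> pick first = ACA
residue 8: Q codons sorted = CAA,CAG -> pick first = CAA
residue 9: D codons sorted = GAC,GAU -> pick first = GAC
terminator: stop codons sorted = UAA,UAG,UGA -> pick first = UAA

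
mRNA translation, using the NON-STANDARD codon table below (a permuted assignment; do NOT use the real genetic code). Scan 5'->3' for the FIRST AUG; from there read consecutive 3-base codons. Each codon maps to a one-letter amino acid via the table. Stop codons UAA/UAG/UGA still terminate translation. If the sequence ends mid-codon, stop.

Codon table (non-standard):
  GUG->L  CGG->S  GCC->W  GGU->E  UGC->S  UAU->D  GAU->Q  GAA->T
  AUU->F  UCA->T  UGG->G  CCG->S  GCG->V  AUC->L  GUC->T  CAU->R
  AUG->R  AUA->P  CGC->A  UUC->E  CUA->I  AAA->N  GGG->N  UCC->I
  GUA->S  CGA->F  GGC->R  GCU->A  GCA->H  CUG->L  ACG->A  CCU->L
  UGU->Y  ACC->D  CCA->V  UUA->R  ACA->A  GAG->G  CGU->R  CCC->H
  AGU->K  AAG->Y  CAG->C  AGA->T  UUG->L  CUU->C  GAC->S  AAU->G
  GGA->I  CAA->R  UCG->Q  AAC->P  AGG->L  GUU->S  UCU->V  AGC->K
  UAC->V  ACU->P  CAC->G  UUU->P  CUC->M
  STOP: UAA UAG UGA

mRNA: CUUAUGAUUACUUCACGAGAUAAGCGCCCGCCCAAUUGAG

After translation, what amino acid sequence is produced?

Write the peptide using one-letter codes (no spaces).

Answer: RFPTFQYASHG

Derivation:
start AUG at pos 3
pos 3: AUG -> R; peptide=R
pos 6: AUU -> F; peptide=RF
pos 9: ACU -> P; peptide=RFP
pos 12: UCA -> T; peptide=RFPT
pos 15: CGA -> F; peptide=RFPTF
pos 18: GAU -> Q; peptide=RFPTFQ
pos 21: AAG -> Y; peptide=RFPTFQY
pos 24: CGC -> A; peptide=RFPTFQYA
pos 27: CCG -> S; peptide=RFPTFQYAS
pos 30: CCC -> H; peptide=RFPTFQYASH
pos 33: AAU -> G; peptide=RFPTFQYASHG
pos 36: UGA -> STOP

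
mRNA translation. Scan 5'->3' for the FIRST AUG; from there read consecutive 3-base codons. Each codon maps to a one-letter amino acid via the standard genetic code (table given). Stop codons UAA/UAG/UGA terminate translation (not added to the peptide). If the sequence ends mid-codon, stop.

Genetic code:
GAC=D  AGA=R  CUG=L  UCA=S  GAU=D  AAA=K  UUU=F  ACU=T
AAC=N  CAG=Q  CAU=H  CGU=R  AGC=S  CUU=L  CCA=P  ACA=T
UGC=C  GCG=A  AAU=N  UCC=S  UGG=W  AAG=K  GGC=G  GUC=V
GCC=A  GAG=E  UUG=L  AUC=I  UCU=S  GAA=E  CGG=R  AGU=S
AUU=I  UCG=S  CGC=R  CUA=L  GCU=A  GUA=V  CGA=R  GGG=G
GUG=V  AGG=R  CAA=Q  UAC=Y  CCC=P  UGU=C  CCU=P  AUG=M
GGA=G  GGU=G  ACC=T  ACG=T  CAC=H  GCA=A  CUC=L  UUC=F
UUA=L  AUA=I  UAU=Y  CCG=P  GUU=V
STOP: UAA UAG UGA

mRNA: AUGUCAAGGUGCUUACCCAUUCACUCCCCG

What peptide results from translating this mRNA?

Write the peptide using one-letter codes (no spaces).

start AUG at pos 0
pos 0: AUG -> M; peptide=M
pos 3: UCA -> S; peptide=MS
pos 6: AGG -> R; peptide=MSR
pos 9: UGC -> C; peptide=MSRC
pos 12: UUA -> L; peptide=MSRCL
pos 15: CCC -> P; peptide=MSRCLP
pos 18: AUU -> I; peptide=MSRCLPI
pos 21: CAC -> H; peptide=MSRCLPIH
pos 24: UCC -> S; peptide=MSRCLPIHS
pos 27: CCG -> P; peptide=MSRCLPIHSP
pos 30: only 0 nt remain (<3), stop (end of mRNA)

Answer: MSRCLPIHSP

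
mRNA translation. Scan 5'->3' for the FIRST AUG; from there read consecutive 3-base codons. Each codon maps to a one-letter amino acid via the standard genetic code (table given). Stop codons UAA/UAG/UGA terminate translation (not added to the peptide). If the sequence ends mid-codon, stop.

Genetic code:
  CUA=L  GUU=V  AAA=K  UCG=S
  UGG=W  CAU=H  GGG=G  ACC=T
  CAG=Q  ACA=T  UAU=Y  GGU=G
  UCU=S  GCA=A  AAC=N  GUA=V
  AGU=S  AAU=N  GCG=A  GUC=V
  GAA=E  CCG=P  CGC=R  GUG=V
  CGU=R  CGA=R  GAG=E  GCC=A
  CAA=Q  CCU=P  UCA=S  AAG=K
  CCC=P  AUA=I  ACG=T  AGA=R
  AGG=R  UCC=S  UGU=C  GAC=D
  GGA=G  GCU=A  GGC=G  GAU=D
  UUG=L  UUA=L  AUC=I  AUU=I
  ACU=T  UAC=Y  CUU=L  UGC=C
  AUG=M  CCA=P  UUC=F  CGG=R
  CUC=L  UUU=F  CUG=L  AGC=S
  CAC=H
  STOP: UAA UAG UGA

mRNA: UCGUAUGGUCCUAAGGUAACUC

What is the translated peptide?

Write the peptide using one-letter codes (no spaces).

start AUG at pos 4
pos 4: AUG -> M; peptide=M
pos 7: GUC -> V; peptide=MV
pos 10: CUA -> L; peptide=MVL
pos 13: AGG -> R; peptide=MVLR
pos 16: UAA -> STOP

Answer: MVLR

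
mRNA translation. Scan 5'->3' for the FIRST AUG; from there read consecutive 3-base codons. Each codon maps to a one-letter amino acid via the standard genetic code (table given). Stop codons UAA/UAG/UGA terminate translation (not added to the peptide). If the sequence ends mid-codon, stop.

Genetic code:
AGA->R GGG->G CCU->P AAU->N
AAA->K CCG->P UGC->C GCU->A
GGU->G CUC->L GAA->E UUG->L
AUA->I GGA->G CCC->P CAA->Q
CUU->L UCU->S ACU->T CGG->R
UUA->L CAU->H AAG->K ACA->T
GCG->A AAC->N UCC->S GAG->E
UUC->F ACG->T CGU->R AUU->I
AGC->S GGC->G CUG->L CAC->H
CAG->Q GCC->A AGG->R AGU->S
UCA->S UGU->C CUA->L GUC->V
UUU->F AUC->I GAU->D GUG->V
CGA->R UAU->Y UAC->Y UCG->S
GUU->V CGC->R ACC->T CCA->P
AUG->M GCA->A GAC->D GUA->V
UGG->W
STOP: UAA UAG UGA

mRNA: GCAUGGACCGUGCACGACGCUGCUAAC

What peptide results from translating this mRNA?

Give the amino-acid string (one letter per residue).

Answer: MDRARRC

Derivation:
start AUG at pos 2
pos 2: AUG -> M; peptide=M
pos 5: GAC -> D; peptide=MD
pos 8: CGU -> R; peptide=MDR
pos 11: GCA -> A; peptide=MDRA
pos 14: CGA -> R; peptide=MDRAR
pos 17: CGC -> R; peptide=MDRARR
pos 20: UGC -> C; peptide=MDRARRC
pos 23: UAA -> STOP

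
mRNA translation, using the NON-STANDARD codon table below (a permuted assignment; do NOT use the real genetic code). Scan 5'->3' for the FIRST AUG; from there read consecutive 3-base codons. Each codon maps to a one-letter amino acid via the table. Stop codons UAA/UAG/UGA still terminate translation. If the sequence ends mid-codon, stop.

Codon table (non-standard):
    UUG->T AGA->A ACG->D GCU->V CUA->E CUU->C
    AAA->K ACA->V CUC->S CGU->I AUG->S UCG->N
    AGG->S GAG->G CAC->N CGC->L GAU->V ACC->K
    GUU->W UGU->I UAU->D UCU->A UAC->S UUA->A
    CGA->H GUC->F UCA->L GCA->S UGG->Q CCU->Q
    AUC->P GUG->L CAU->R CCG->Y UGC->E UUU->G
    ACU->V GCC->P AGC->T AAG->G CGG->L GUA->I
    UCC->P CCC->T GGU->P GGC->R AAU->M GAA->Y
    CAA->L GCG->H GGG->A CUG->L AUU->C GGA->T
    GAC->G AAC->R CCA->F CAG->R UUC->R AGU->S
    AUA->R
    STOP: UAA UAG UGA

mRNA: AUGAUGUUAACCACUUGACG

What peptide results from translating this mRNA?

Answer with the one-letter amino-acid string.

Answer: SSAKV

Derivation:
start AUG at pos 0
pos 0: AUG -> S; peptide=S
pos 3: AUG -> S; peptide=SS
pos 6: UUA -> A; peptide=SSA
pos 9: ACC -> K; peptide=SSAK
pos 12: ACU -> V; peptide=SSAKV
pos 15: UGA -> STOP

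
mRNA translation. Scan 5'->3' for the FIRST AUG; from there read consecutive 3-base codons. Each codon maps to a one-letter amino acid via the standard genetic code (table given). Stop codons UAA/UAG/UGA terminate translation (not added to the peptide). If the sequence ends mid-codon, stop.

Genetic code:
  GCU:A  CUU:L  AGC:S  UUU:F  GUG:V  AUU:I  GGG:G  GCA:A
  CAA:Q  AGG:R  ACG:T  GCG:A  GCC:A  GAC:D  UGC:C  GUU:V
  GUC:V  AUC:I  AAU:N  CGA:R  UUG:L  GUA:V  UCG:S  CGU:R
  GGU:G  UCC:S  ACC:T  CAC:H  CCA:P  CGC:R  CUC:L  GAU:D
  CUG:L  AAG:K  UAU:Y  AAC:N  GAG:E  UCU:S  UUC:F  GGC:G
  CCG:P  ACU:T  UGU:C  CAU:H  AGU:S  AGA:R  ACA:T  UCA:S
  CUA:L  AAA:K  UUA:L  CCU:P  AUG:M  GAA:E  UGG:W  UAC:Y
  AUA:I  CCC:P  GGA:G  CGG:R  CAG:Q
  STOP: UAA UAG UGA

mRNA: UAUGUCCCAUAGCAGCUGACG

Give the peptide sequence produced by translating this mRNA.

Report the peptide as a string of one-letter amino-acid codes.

start AUG at pos 1
pos 1: AUG -> M; peptide=M
pos 4: UCC -> S; peptide=MS
pos 7: CAU -> H; peptide=MSH
pos 10: AGC -> S; peptide=MSHS
pos 13: AGC -> S; peptide=MSHSS
pos 16: UGA -> STOP

Answer: MSHSS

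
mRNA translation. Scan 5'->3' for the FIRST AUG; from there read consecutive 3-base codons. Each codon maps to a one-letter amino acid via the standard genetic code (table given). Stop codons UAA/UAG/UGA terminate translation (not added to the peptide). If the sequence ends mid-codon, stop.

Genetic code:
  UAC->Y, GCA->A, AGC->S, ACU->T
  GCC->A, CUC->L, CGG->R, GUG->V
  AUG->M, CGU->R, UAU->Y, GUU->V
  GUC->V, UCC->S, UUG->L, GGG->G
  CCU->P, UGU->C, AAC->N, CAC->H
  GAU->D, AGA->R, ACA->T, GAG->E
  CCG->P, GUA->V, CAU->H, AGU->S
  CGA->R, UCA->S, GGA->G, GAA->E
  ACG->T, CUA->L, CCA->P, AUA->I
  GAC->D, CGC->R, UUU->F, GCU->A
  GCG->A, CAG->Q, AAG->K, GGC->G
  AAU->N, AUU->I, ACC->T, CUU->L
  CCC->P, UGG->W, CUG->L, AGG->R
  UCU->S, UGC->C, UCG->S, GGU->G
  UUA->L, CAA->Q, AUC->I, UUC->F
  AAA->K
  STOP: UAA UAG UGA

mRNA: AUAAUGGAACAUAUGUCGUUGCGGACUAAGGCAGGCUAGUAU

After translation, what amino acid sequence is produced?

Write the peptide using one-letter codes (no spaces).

Answer: MEHMSLRTKAG

Derivation:
start AUG at pos 3
pos 3: AUG -> M; peptide=M
pos 6: GAA -> E; peptide=ME
pos 9: CAU -> H; peptide=MEH
pos 12: AUG -> M; peptide=MEHM
pos 15: UCG -> S; peptide=MEHMS
pos 18: UUG -> L; peptide=MEHMSL
pos 21: CGG -> R; peptide=MEHMSLR
pos 24: ACU -> T; peptide=MEHMSLRT
pos 27: AAG -> K; peptide=MEHMSLRTK
pos 30: GCA -> A; peptide=MEHMSLRTKA
pos 33: GGC -> G; peptide=MEHMSLRTKAG
pos 36: UAG -> STOP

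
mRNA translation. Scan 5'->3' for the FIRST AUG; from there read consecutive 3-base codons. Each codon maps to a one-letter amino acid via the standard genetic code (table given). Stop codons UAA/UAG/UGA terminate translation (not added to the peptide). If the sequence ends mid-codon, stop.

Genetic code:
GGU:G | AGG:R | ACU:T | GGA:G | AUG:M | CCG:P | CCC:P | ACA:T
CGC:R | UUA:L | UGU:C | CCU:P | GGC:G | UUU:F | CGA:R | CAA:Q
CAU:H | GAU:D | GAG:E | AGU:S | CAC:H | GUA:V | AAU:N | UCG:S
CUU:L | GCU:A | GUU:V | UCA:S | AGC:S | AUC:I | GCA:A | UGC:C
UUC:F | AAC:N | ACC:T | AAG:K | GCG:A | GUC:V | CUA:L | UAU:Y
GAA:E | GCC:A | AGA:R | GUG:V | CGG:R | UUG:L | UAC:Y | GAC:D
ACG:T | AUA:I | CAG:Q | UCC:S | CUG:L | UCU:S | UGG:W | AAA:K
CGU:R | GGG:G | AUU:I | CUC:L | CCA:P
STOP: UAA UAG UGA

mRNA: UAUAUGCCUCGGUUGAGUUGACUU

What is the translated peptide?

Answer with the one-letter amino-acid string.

start AUG at pos 3
pos 3: AUG -> M; peptide=M
pos 6: CCU -> P; peptide=MP
pos 9: CGG -> R; peptide=MPR
pos 12: UUG -> L; peptide=MPRL
pos 15: AGU -> S; peptide=MPRLS
pos 18: UGA -> STOP

Answer: MPRLS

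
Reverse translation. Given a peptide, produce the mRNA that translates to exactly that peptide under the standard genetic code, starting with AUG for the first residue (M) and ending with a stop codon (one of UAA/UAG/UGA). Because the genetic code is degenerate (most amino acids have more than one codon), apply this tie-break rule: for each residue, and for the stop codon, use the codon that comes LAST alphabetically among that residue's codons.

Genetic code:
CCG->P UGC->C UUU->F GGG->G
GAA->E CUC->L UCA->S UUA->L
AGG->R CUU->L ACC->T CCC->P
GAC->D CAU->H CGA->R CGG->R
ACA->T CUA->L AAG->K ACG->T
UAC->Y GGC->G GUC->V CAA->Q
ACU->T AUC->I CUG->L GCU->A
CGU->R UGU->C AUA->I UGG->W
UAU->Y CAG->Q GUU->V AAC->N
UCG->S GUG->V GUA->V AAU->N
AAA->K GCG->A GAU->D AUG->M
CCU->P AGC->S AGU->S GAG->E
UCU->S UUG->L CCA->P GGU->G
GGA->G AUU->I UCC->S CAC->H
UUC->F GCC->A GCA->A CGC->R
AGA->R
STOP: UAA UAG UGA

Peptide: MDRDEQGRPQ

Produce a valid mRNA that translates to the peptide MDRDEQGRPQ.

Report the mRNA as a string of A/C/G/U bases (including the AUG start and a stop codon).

Answer: mRNA: AUGGAUCGUGAUGAGCAGGGUCGUCCUCAGUGA

Derivation:
residue 1: M -> AUG (start codon)
residue 2: D codons sorted = GAC,GAU -> pick last = GAU
residue 3: R codons sorted = AGA,AGG,CGA,CGC,CGG,CGU -> pick last = CGU
residue 4: D codons sorted = GAC,GAU -> pick last = GAU
residue 5: E codons sorted = GAA,GAG -> pick last = GAG
residue 6: Q codons sorted = CAA,CAG -> pick last = CAG
residue 7: G codons sorted = GGA,GGC,GGG,GGU -> pick last = GGU
residue 8: R codons sorted = AGA,AGG,CGA,CGC,CGG,CGU -> pick last = CGU
residue 9: P codons sorted = CCA,CCC,CCG,CCU -> pick last = CCU
residue 10: Q codons sorted = CAA,CAG -> pick last = CAG
terminator: stop codons sorted = UAA,UAG,UGA -> pick last = UGA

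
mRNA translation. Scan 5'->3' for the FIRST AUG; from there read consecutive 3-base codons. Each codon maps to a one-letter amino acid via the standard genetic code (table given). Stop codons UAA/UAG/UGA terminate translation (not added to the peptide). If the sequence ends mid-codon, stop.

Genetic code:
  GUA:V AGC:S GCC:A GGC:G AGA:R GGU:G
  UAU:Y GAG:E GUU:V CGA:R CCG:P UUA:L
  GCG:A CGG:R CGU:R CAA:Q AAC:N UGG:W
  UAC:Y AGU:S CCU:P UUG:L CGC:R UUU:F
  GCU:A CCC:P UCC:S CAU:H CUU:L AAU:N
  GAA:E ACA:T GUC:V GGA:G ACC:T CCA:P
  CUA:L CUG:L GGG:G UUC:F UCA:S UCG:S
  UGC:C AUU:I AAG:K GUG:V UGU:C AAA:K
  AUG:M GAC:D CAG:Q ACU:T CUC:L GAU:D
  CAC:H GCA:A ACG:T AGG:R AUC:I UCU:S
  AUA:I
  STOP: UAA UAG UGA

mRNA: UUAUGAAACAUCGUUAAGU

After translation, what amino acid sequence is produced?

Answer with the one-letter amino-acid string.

start AUG at pos 2
pos 2: AUG -> M; peptide=M
pos 5: AAA -> K; peptide=MK
pos 8: CAU -> H; peptide=MKH
pos 11: CGU -> R; peptide=MKHR
pos 14: UAA -> STOP

Answer: MKHR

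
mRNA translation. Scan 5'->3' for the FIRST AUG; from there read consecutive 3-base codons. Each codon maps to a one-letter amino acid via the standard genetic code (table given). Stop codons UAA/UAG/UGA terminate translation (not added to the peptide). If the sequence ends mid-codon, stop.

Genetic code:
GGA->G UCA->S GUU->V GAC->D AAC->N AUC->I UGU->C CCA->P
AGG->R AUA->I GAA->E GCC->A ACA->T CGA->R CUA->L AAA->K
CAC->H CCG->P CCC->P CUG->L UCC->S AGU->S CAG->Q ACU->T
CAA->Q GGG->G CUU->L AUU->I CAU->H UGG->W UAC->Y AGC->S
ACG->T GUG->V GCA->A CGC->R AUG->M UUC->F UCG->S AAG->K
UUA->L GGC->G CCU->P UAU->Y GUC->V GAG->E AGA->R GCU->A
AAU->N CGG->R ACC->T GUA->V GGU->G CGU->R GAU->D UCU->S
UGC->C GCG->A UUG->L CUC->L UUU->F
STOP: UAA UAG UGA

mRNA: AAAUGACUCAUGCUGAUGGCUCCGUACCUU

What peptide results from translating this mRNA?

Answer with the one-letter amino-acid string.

Answer: MTHADGSVP

Derivation:
start AUG at pos 2
pos 2: AUG -> M; peptide=M
pos 5: ACU -> T; peptide=MT
pos 8: CAU -> H; peptide=MTH
pos 11: GCU -> A; peptide=MTHA
pos 14: GAU -> D; peptide=MTHAD
pos 17: GGC -> G; peptide=MTHADG
pos 20: UCC -> S; peptide=MTHADGS
pos 23: GUA -> V; peptide=MTHADGSV
pos 26: CCU -> P; peptide=MTHADGSVP
pos 29: only 1 nt remain (<3), stop (end of mRNA)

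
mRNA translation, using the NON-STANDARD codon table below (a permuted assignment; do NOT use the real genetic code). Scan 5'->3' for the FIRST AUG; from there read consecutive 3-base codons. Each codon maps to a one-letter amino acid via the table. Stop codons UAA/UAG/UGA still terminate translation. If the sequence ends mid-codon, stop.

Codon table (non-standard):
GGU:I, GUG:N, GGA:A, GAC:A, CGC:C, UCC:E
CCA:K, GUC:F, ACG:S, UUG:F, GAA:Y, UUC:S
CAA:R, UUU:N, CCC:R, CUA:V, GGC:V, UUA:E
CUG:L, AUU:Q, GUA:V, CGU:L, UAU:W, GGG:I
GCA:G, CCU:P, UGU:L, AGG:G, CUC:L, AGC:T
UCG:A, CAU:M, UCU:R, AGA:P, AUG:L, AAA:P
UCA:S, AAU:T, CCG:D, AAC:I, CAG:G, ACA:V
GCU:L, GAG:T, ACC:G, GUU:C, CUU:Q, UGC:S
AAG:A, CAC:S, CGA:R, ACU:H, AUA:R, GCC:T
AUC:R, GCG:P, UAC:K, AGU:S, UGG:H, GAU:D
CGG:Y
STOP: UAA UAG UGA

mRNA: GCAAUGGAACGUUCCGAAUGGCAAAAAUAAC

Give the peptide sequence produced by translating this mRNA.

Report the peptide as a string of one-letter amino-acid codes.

Answer: LYLEYHRP

Derivation:
start AUG at pos 3
pos 3: AUG -> L; peptide=L
pos 6: GAA -> Y; peptide=LY
pos 9: CGU -> L; peptide=LYL
pos 12: UCC -> E; peptide=LYLE
pos 15: GAA -> Y; peptide=LYLEY
pos 18: UGG -> H; peptide=LYLEYH
pos 21: CAA -> R; peptide=LYLEYHR
pos 24: AAA -> P; peptide=LYLEYHRP
pos 27: UAA -> STOP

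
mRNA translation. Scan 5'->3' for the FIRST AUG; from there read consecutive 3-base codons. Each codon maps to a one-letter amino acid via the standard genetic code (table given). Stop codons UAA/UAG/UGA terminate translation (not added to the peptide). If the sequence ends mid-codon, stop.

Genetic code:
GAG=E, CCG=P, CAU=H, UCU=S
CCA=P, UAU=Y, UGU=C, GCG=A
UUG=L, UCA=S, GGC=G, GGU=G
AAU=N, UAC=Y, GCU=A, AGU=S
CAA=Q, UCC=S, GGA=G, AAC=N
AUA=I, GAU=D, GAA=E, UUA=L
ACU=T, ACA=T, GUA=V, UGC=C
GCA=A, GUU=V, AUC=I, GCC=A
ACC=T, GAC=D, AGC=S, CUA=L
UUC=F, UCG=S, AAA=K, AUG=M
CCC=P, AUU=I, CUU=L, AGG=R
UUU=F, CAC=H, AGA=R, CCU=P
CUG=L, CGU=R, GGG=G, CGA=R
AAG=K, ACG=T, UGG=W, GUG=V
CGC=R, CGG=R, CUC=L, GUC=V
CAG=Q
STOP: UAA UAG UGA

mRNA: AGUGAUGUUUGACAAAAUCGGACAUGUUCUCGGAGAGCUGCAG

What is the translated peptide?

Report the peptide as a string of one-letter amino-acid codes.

start AUG at pos 4
pos 4: AUG -> M; peptide=M
pos 7: UUU -> F; peptide=MF
pos 10: GAC -> D; peptide=MFD
pos 13: AAA -> K; peptide=MFDK
pos 16: AUC -> I; peptide=MFDKI
pos 19: GGA -> G; peptide=MFDKIG
pos 22: CAU -> H; peptide=MFDKIGH
pos 25: GUU -> V; peptide=MFDKIGHV
pos 28: CUC -> L; peptide=MFDKIGHVL
pos 31: GGA -> G; peptide=MFDKIGHVLG
pos 34: GAG -> E; peptide=MFDKIGHVLGE
pos 37: CUG -> L; peptide=MFDKIGHVLGEL
pos 40: CAG -> Q; peptide=MFDKIGHVLGELQ
pos 43: only 0 nt remain (<3), stop (end of mRNA)

Answer: MFDKIGHVLGELQ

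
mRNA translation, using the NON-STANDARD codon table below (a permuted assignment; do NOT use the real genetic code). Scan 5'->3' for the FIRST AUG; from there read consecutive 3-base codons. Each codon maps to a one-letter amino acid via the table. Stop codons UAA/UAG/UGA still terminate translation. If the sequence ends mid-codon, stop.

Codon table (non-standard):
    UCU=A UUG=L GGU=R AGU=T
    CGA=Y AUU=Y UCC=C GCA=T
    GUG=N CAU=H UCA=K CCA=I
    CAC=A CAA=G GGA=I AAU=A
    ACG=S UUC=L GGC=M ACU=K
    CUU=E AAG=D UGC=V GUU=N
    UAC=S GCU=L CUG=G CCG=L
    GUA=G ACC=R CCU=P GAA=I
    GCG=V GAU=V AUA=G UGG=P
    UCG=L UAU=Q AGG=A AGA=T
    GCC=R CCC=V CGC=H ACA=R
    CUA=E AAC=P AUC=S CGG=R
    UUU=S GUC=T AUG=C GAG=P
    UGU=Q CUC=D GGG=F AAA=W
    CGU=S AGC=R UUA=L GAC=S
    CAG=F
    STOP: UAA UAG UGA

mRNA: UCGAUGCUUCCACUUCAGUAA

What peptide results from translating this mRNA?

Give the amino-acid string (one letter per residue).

start AUG at pos 3
pos 3: AUG -> C; peptide=C
pos 6: CUU -> E; peptide=CE
pos 9: CCA -> I; peptide=CEI
pos 12: CUU -> E; peptide=CEIE
pos 15: CAG -> F; peptide=CEIEF
pos 18: UAA -> STOP

Answer: CEIEF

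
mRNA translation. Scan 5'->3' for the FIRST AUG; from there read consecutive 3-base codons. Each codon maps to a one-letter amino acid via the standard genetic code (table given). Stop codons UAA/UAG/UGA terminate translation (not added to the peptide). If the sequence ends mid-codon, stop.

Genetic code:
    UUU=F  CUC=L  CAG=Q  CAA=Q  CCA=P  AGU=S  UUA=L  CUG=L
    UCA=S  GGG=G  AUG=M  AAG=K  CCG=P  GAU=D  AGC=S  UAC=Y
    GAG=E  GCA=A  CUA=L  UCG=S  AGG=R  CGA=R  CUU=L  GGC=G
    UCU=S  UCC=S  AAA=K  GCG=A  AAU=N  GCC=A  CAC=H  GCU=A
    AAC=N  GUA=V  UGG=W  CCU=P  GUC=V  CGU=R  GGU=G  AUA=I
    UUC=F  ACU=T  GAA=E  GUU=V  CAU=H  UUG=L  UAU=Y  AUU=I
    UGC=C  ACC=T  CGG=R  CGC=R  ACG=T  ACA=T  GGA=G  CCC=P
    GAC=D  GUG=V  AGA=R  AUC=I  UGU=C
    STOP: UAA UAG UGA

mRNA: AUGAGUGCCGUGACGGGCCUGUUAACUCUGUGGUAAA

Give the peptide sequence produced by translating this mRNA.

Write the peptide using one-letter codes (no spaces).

Answer: MSAVTGLLTLW

Derivation:
start AUG at pos 0
pos 0: AUG -> M; peptide=M
pos 3: AGU -> S; peptide=MS
pos 6: GCC -> A; peptide=MSA
pos 9: GUG -> V; peptide=MSAV
pos 12: ACG -> T; peptide=MSAVT
pos 15: GGC -> G; peptide=MSAVTG
pos 18: CUG -> L; peptide=MSAVTGL
pos 21: UUA -> L; peptide=MSAVTGLL
pos 24: ACU -> T; peptide=MSAVTGLLT
pos 27: CUG -> L; peptide=MSAVTGLLTL
pos 30: UGG -> W; peptide=MSAVTGLLTLW
pos 33: UAA -> STOP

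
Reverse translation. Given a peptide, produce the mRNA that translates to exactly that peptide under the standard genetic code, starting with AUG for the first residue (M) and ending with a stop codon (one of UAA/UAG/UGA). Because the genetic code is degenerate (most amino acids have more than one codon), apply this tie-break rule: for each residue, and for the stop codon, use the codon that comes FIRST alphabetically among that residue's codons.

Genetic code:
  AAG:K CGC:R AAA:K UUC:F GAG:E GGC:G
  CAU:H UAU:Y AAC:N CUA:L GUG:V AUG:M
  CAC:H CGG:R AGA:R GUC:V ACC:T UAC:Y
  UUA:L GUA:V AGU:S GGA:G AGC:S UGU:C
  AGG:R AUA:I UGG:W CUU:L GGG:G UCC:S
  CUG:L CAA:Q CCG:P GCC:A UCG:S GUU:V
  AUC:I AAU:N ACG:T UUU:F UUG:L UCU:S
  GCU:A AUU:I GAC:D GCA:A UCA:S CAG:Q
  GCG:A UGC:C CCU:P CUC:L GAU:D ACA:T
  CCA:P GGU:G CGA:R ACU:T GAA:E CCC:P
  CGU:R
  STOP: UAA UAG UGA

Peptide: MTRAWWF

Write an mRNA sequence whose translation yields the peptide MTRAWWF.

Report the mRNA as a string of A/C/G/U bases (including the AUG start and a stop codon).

Answer: mRNA: AUGACAAGAGCAUGGUGGUUCUAA

Derivation:
residue 1: M -> AUG (start codon)
residue 2: T codons sorted = ACA,ACC,ACG,ACU -> pick first = ACA
residue 3: R codons sorted = AGA,AGG,CGA,CGC,CGG,CGU -> pick first = AGA
residue 4: A codons sorted = GCA,GCC,GCG,GCU -> pick first = GCA
residue 5: W -> UGG (only codon)
residue 6: W -> UGG (only codon)
residue 7: F codons sorted = UUC,UUU -> pick first = UUC
terminator: stop codons sorted = UAA,UAG,UGA -> pick first = UAA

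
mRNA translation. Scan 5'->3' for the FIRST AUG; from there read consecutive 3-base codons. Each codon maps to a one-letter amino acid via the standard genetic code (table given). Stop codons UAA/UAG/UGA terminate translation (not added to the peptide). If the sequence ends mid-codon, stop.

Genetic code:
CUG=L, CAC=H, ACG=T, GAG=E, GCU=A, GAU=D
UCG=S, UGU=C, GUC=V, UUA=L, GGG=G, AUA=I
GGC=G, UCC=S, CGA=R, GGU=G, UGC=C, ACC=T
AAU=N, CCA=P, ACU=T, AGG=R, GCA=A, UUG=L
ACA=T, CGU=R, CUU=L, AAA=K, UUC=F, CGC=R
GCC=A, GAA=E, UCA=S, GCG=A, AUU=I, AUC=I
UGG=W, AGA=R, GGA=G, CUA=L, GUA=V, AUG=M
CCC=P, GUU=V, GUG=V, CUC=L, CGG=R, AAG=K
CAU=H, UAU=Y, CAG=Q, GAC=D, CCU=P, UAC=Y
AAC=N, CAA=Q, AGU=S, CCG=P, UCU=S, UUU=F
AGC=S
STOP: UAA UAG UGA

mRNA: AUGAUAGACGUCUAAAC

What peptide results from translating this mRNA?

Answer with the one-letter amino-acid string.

Answer: MIDV

Derivation:
start AUG at pos 0
pos 0: AUG -> M; peptide=M
pos 3: AUA -> I; peptide=MI
pos 6: GAC -> D; peptide=MID
pos 9: GUC -> V; peptide=MIDV
pos 12: UAA -> STOP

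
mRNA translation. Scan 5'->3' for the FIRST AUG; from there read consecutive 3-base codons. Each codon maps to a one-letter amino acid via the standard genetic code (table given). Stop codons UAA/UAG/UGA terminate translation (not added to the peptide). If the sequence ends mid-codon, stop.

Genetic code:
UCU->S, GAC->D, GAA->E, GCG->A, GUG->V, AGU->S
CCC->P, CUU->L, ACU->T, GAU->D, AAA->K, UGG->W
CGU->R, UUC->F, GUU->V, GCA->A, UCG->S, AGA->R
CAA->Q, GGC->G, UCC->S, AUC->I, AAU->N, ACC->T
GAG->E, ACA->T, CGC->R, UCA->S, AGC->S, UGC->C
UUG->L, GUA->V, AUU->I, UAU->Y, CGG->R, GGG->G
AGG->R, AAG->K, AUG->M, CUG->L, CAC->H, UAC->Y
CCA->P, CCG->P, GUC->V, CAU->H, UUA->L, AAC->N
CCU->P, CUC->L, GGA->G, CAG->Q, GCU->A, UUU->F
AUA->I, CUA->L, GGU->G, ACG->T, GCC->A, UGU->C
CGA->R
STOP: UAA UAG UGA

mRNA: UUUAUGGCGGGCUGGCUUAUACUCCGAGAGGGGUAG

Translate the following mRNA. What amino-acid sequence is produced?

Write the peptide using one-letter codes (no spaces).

Answer: MAGWLILREG

Derivation:
start AUG at pos 3
pos 3: AUG -> M; peptide=M
pos 6: GCG -> A; peptide=MA
pos 9: GGC -> G; peptide=MAG
pos 12: UGG -> W; peptide=MAGW
pos 15: CUU -> L; peptide=MAGWL
pos 18: AUA -> I; peptide=MAGWLI
pos 21: CUC -> L; peptide=MAGWLIL
pos 24: CGA -> R; peptide=MAGWLILR
pos 27: GAG -> E; peptide=MAGWLILRE
pos 30: GGG -> G; peptide=MAGWLILREG
pos 33: UAG -> STOP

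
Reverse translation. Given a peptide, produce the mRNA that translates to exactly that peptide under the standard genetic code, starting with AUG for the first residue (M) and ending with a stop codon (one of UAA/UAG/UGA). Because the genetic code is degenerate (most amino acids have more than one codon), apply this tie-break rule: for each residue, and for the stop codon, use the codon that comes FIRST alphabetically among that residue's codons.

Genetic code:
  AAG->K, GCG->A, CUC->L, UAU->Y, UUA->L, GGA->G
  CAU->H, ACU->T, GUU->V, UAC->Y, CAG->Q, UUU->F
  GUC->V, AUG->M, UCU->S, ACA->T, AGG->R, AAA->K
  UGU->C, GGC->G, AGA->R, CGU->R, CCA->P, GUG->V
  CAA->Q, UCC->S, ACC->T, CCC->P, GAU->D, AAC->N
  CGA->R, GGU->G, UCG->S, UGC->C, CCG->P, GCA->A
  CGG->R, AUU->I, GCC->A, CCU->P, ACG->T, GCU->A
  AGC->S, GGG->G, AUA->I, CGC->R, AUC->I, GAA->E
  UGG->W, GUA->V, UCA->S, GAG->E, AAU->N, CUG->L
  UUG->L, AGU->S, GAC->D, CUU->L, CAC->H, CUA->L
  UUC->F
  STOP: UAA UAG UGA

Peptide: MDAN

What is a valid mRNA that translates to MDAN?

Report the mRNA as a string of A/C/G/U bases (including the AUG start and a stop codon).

Answer: mRNA: AUGGACGCAAACUAA

Derivation:
residue 1: M -> AUG (start codon)
residue 2: D codons sorted = GAC,GAU -> pick first = GAC
residue 3: A codons sorted = GCA,GCC,GCG,GCU -> pick first = GCA
residue 4: N codons sorted = AAC,AAU -> pick first = AAC
terminator: stop codons sorted = UAA,UAG,UGA -> pick first = UAA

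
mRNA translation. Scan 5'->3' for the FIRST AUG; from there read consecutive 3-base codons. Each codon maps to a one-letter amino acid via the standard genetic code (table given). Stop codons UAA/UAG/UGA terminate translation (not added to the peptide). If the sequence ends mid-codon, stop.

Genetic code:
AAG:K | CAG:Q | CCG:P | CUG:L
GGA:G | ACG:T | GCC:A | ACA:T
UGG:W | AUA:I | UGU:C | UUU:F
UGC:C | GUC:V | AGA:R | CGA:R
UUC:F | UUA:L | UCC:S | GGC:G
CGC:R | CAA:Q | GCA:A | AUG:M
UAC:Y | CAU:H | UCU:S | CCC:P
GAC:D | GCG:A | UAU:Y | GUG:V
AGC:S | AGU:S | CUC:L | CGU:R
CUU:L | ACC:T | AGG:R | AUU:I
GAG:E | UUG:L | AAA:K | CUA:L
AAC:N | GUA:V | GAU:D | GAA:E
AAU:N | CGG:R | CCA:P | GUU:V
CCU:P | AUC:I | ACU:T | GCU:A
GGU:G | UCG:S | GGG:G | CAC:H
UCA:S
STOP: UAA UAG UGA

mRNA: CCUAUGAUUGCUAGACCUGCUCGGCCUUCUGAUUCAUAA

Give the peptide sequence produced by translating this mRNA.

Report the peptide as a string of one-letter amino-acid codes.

start AUG at pos 3
pos 3: AUG -> M; peptide=M
pos 6: AUU -> I; peptide=MI
pos 9: GCU -> A; peptide=MIA
pos 12: AGA -> R; peptide=MIAR
pos 15: CCU -> P; peptide=MIARP
pos 18: GCU -> A; peptide=MIARPA
pos 21: CGG -> R; peptide=MIARPAR
pos 24: CCU -> P; peptide=MIARPARP
pos 27: UCU -> S; peptide=MIARPARPS
pos 30: GAU -> D; peptide=MIARPARPSD
pos 33: UCA -> S; peptide=MIARPARPSDS
pos 36: UAA -> STOP

Answer: MIARPARPSDS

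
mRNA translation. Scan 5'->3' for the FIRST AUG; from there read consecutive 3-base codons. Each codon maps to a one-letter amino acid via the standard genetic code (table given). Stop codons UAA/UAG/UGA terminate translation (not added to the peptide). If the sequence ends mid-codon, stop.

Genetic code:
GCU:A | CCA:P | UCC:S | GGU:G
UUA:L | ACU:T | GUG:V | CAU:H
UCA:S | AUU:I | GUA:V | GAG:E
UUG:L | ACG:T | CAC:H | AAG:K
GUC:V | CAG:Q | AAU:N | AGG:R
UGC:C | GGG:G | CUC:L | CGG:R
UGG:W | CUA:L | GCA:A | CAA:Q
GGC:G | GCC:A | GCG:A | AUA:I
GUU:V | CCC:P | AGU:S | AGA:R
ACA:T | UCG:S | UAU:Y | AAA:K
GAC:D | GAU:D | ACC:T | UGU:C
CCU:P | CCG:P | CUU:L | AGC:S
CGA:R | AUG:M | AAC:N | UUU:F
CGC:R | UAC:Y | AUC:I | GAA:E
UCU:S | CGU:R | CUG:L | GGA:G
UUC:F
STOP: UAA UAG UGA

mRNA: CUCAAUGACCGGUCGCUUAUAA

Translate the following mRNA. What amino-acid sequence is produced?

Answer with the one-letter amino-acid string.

start AUG at pos 4
pos 4: AUG -> M; peptide=M
pos 7: ACC -> T; peptide=MT
pos 10: GGU -> G; peptide=MTG
pos 13: CGC -> R; peptide=MTGR
pos 16: UUA -> L; peptide=MTGRL
pos 19: UAA -> STOP

Answer: MTGRL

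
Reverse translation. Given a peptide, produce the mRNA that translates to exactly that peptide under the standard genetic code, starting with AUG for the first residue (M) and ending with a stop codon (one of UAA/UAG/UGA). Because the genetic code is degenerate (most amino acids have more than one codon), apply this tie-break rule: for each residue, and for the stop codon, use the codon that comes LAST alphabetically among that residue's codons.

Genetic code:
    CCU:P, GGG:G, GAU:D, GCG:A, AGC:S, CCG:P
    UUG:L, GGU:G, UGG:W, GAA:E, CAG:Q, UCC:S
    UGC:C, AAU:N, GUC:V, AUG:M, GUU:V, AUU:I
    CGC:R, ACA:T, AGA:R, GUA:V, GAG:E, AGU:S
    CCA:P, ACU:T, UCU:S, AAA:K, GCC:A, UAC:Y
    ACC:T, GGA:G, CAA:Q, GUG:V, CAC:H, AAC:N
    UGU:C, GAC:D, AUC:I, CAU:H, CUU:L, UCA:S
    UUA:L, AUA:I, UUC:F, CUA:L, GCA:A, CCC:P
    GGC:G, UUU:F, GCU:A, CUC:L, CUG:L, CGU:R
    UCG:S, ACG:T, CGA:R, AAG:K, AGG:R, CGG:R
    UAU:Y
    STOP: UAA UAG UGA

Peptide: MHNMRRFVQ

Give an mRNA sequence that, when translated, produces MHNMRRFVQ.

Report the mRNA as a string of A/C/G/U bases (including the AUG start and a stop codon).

Answer: mRNA: AUGCAUAAUAUGCGUCGUUUUGUUCAGUGA

Derivation:
residue 1: M -> AUG (start codon)
residue 2: H codons sorted = CAC,CAU -> pick last = CAU
residue 3: N codons sorted = AAC,AAU -> pick last = AAU
residue 4: M -> AUG (only codon)
residue 5: R codons sorted = AGA,AGG,CGA,CGC,CGG,CGU -> pick last = CGU
residue 6: R codons sorted = AGA,AGG,CGA,CGC,CGG,CGU -> pick last = CGU
residue 7: F codons sorted = UUC,UUU -> pick last = UUU
residue 8: V codons sorted = GUA,GUC,GUG,GUU -> pick last = GUU
residue 9: Q codons sorted = CAA,CAG -> pick last = CAG
terminator: stop codons sorted = UAA,UAG,UGA -> pick last = UGA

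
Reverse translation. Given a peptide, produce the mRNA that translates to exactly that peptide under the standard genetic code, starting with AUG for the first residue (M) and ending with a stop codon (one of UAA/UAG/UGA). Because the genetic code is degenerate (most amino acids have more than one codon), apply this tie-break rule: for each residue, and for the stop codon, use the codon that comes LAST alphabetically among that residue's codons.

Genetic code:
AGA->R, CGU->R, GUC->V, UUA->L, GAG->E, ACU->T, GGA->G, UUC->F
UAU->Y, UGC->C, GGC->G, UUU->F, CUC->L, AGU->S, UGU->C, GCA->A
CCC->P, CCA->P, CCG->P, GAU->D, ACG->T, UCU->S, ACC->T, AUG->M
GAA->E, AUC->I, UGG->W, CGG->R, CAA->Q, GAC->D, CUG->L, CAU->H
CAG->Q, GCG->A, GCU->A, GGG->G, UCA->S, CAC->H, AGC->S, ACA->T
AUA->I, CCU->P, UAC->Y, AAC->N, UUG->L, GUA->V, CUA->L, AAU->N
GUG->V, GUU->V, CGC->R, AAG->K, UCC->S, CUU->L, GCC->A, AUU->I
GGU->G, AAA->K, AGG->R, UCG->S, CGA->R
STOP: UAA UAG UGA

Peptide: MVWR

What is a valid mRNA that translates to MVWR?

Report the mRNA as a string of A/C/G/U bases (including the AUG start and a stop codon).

Answer: mRNA: AUGGUUUGGCGUUGA

Derivation:
residue 1: M -> AUG (start codon)
residue 2: V codons sorted = GUA,GUC,GUG,GUU -> pick last = GUU
residue 3: W -> UGG (only codon)
residue 4: R codons sorted = AGA,AGG,CGA,CGC,CGG,CGU -> pick last = CGU
terminator: stop codons sorted = UAA,UAG,UGA -> pick last = UGA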